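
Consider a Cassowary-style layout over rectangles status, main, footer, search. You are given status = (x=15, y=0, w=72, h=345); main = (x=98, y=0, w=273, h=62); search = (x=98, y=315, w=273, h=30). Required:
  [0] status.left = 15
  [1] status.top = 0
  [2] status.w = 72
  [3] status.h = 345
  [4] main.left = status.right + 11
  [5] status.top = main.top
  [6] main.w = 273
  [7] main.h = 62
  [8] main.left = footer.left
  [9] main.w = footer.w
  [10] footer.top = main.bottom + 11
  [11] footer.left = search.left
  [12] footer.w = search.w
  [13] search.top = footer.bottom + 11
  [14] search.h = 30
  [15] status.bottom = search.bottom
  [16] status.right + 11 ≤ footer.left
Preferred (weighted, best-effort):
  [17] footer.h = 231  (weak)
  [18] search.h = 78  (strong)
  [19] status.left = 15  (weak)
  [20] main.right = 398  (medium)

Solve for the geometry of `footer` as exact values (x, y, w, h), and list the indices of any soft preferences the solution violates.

footer = (x=98, y=73, w=273, h=231)
violated soft preferences: 18, 20

1. footer.x = 98  [main.left = footer.left]
2. footer.w = 273  [main.w = footer.w]
3. footer.y = 73  [footer.top = main.bottom + 11]
4. footer.h = 231  [search.top = footer.bottom + 11]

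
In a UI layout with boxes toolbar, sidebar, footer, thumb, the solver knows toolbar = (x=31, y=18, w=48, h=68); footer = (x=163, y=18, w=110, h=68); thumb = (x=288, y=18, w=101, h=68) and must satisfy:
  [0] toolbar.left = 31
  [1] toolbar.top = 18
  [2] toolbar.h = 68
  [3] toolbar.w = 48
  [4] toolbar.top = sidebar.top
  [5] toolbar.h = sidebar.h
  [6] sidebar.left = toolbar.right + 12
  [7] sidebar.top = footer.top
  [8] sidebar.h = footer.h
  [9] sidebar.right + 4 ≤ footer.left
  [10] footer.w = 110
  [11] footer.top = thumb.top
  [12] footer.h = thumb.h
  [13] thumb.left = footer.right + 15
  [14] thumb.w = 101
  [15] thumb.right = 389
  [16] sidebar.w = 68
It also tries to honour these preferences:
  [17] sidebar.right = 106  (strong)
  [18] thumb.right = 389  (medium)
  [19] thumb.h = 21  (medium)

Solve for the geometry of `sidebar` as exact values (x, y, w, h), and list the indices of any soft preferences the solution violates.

1. sidebar.y = 18  [toolbar.top = sidebar.top]
2. sidebar.h = 68  [toolbar.h = sidebar.h]
3. sidebar.x = 91  [sidebar.left = toolbar.right + 12]
4. sidebar.w = 68  [sidebar.w = 68]

sidebar = (x=91, y=18, w=68, h=68)
violated soft preferences: 17, 19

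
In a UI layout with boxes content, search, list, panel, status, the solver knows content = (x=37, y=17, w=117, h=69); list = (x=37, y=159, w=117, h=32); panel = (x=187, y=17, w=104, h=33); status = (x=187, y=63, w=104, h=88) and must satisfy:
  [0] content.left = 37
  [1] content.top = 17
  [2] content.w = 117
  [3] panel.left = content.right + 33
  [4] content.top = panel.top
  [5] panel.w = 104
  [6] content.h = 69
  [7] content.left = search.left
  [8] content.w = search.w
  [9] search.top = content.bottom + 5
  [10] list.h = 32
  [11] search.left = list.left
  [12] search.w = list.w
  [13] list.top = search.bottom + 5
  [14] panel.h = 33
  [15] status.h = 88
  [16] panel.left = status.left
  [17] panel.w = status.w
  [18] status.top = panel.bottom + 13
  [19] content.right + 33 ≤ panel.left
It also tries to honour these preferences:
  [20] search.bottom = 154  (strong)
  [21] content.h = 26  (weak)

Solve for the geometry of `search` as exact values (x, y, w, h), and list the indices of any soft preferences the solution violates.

search = (x=37, y=91, w=117, h=63)
violated soft preferences: 21

1. search.x = 37  [content.left = search.left]
2. search.w = 117  [content.w = search.w]
3. search.y = 91  [search.top = content.bottom + 5]
4. search.h = 63  [list.top = search.bottom + 5]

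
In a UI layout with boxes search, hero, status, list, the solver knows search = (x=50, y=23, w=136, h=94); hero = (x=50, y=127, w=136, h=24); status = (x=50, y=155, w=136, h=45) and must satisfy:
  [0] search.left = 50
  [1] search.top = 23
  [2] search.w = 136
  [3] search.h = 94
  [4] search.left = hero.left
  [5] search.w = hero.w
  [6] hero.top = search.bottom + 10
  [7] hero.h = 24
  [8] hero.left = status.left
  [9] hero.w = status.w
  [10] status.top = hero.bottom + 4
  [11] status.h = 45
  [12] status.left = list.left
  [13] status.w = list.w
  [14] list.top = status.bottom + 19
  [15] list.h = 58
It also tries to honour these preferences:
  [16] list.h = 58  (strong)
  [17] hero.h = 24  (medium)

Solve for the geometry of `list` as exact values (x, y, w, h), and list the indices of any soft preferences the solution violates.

list = (x=50, y=219, w=136, h=58)
violated soft preferences: none

1. list.x = 50  [status.left = list.left]
2. list.w = 136  [status.w = list.w]
3. list.y = 219  [list.top = status.bottom + 19]
4. list.h = 58  [list.h = 58]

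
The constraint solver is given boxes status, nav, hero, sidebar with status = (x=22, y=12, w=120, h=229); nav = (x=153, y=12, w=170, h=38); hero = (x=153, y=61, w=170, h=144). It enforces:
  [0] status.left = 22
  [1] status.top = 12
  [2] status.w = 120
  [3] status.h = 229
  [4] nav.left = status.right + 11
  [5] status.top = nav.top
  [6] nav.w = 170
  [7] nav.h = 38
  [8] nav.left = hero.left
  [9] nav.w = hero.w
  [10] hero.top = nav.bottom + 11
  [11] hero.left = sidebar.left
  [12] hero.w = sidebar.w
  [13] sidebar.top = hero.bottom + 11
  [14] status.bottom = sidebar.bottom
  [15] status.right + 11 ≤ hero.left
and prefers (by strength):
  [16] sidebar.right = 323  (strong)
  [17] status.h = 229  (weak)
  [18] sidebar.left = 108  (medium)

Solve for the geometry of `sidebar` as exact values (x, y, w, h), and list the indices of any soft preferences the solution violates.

1. sidebar.x = 153  [hero.left = sidebar.left]
2. sidebar.w = 170  [hero.w = sidebar.w]
3. sidebar.y = 216  [sidebar.top = hero.bottom + 11]
4. sidebar.h = 25  [status.bottom = sidebar.bottom]

sidebar = (x=153, y=216, w=170, h=25)
violated soft preferences: 18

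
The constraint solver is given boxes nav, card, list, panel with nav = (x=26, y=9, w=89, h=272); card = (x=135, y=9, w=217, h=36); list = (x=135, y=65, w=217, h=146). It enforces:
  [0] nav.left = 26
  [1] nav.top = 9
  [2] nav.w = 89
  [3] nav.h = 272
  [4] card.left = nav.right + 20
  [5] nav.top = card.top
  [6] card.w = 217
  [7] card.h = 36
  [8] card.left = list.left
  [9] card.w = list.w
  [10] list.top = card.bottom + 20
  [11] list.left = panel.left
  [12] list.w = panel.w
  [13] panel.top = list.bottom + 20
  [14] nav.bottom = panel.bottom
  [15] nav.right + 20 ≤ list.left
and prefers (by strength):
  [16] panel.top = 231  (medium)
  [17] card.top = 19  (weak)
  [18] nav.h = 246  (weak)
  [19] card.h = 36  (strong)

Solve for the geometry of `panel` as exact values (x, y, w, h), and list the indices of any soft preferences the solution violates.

1. panel.x = 135  [list.left = panel.left]
2. panel.w = 217  [list.w = panel.w]
3. panel.y = 231  [panel.top = list.bottom + 20]
4. panel.h = 50  [nav.bottom = panel.bottom]

panel = (x=135, y=231, w=217, h=50)
violated soft preferences: 17, 18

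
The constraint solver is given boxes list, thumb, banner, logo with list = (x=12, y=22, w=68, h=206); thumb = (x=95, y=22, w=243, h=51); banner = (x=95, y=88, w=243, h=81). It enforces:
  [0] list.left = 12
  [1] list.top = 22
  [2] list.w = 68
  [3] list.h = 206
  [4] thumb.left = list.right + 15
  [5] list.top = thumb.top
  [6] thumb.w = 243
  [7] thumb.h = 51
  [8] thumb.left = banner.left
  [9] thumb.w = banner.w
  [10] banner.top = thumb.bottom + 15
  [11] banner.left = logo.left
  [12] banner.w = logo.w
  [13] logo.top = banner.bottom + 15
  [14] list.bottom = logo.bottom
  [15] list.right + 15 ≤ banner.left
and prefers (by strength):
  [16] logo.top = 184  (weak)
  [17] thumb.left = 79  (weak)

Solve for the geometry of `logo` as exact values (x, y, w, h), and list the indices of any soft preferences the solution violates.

logo = (x=95, y=184, w=243, h=44)
violated soft preferences: 17

1. logo.x = 95  [banner.left = logo.left]
2. logo.w = 243  [banner.w = logo.w]
3. logo.y = 184  [logo.top = banner.bottom + 15]
4. logo.h = 44  [list.bottom = logo.bottom]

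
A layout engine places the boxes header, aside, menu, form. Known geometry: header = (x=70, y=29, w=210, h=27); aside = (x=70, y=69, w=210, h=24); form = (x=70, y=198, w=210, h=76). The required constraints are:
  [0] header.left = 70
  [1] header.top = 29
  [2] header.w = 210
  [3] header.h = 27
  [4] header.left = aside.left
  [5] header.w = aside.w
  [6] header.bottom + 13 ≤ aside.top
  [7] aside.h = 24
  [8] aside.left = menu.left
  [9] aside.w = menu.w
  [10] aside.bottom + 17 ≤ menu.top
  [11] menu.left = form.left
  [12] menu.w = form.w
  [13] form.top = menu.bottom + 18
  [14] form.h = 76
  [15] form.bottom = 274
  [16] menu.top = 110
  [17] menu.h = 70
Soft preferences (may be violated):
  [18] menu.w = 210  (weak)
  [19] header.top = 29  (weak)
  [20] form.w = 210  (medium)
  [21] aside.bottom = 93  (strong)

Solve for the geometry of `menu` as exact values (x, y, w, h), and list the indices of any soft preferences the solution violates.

1. menu.x = 70  [aside.left = menu.left]
2. menu.w = 210  [aside.w = menu.w]
3. menu.y = 110  [menu.top = 110]
4. menu.h = 70  [menu.h = 70]

menu = (x=70, y=110, w=210, h=70)
violated soft preferences: none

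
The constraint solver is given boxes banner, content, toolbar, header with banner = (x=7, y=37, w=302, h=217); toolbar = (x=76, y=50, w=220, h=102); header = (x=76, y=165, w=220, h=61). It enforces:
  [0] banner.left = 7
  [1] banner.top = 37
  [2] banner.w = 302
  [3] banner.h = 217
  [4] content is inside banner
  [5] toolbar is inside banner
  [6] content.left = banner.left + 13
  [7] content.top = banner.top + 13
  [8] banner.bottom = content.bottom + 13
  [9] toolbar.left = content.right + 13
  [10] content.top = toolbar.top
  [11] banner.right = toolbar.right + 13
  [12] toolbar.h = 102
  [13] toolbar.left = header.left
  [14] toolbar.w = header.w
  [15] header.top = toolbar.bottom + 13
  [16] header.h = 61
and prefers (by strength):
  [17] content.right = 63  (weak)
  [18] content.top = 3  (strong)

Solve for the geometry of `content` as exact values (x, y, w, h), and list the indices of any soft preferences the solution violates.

content = (x=20, y=50, w=43, h=191)
violated soft preferences: 18

1. content.x = 20  [content.left = banner.left + 13]
2. content.y = 50  [content.top = banner.top + 13]
3. content.h = 191  [banner.bottom = content.bottom + 13]
4. content.w = 43  [toolbar.left = content.right + 13]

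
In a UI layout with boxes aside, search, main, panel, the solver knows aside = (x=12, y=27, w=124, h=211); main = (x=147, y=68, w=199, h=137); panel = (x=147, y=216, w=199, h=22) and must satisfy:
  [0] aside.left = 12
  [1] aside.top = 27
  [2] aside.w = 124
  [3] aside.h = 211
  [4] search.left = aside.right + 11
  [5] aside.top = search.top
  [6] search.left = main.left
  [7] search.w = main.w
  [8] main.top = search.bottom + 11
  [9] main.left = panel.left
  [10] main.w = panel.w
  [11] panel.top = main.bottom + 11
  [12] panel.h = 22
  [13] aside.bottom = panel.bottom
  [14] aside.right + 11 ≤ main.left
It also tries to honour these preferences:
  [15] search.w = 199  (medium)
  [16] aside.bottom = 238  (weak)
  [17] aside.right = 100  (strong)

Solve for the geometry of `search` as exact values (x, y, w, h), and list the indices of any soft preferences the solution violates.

1. search.x = 147  [search.left = aside.right + 11]
2. search.y = 27  [aside.top = search.top]
3. search.w = 199  [search.w = main.w]
4. search.h = 30  [main.top = search.bottom + 11]

search = (x=147, y=27, w=199, h=30)
violated soft preferences: 17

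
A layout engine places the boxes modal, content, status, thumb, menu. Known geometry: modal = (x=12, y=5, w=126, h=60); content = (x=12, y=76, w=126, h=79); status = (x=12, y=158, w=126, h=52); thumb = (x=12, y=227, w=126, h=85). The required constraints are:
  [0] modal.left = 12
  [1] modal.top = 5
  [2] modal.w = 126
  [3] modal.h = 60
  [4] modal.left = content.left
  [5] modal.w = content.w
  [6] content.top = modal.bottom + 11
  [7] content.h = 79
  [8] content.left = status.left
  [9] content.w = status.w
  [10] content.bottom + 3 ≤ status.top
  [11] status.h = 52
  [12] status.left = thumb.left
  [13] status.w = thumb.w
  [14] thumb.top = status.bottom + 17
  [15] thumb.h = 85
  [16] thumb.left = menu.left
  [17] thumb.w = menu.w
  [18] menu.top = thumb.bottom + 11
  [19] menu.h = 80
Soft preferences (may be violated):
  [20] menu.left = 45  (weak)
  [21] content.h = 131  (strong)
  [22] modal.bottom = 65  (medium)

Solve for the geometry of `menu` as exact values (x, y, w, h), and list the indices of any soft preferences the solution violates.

1. menu.x = 12  [thumb.left = menu.left]
2. menu.w = 126  [thumb.w = menu.w]
3. menu.y = 323  [menu.top = thumb.bottom + 11]
4. menu.h = 80  [menu.h = 80]

menu = (x=12, y=323, w=126, h=80)
violated soft preferences: 20, 21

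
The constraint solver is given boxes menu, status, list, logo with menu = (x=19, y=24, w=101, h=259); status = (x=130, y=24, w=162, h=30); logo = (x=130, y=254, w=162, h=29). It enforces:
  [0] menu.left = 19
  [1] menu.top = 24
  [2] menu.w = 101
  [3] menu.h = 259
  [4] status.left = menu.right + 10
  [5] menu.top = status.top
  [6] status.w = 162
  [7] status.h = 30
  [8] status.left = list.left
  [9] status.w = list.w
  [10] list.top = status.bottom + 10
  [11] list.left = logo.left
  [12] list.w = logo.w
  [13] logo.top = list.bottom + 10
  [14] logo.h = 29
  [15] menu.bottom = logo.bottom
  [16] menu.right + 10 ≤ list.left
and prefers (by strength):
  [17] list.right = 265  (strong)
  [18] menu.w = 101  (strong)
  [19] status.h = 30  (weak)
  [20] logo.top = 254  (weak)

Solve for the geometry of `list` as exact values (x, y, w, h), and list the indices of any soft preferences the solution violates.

1. list.x = 130  [status.left = list.left]
2. list.w = 162  [status.w = list.w]
3. list.y = 64  [list.top = status.bottom + 10]
4. list.h = 180  [logo.top = list.bottom + 10]

list = (x=130, y=64, w=162, h=180)
violated soft preferences: 17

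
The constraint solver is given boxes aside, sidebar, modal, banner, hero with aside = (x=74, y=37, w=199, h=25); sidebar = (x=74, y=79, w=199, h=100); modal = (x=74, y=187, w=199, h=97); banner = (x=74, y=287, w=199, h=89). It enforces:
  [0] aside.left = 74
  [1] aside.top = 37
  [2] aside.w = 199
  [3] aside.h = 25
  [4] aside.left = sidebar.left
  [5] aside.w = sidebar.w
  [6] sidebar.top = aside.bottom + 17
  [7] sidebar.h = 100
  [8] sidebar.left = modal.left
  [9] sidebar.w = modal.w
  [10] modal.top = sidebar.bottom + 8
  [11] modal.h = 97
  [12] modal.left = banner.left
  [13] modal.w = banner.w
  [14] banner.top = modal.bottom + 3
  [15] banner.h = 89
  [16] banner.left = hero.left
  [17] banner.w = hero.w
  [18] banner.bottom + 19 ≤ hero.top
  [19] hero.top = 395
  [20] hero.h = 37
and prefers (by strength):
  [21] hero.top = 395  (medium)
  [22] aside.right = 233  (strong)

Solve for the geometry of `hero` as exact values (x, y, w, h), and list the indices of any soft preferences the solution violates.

hero = (x=74, y=395, w=199, h=37)
violated soft preferences: 22

1. hero.x = 74  [banner.left = hero.left]
2. hero.w = 199  [banner.w = hero.w]
3. hero.y = 395  [hero.top = 395]
4. hero.h = 37  [hero.h = 37]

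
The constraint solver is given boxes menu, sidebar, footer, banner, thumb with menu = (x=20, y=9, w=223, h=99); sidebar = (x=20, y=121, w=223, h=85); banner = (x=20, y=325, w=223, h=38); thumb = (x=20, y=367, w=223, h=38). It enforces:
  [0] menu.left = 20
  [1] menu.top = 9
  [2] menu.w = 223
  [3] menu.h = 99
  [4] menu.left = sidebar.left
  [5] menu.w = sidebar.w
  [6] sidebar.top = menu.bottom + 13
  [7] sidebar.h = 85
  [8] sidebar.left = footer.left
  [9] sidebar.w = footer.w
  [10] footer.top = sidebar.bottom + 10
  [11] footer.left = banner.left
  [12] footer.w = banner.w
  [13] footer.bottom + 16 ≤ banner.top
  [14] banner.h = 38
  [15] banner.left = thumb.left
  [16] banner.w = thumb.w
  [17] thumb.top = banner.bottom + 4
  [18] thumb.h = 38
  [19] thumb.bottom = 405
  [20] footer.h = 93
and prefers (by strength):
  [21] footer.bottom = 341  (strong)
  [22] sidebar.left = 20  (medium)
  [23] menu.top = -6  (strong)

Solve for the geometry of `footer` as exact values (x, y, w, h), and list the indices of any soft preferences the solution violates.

footer = (x=20, y=216, w=223, h=93)
violated soft preferences: 21, 23

1. footer.x = 20  [sidebar.left = footer.left]
2. footer.w = 223  [sidebar.w = footer.w]
3. footer.y = 216  [footer.top = sidebar.bottom + 10]
4. footer.h = 93  [footer.h = 93]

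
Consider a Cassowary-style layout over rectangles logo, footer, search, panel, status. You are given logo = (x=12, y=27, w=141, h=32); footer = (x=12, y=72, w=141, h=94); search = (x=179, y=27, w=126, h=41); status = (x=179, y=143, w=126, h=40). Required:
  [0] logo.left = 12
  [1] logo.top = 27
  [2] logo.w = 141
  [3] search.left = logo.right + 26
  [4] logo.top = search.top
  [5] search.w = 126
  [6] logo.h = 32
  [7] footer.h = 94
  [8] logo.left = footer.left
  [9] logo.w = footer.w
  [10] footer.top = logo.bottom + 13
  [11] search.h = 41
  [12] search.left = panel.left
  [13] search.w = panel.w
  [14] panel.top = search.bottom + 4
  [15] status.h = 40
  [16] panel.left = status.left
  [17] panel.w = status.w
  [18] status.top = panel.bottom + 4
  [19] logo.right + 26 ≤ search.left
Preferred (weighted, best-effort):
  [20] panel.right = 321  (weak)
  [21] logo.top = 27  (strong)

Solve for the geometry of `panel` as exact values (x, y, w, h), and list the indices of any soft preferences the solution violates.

1. panel.x = 179  [search.left = panel.left]
2. panel.w = 126  [search.w = panel.w]
3. panel.y = 72  [panel.top = search.bottom + 4]
4. panel.h = 67  [status.top = panel.bottom + 4]

panel = (x=179, y=72, w=126, h=67)
violated soft preferences: 20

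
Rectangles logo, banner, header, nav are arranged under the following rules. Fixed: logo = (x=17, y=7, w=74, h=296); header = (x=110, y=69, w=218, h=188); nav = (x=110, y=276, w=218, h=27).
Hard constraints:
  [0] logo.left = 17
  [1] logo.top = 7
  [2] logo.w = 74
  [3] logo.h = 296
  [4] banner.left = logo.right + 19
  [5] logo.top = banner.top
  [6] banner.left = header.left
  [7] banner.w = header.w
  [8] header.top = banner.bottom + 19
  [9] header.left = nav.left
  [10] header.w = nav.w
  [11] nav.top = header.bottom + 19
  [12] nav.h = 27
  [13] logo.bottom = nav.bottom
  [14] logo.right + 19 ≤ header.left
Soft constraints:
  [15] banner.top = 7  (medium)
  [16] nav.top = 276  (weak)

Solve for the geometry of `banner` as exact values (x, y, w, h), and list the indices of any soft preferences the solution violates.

banner = (x=110, y=7, w=218, h=43)
violated soft preferences: none

1. banner.x = 110  [banner.left = logo.right + 19]
2. banner.y = 7  [logo.top = banner.top]
3. banner.w = 218  [banner.w = header.w]
4. banner.h = 43  [header.top = banner.bottom + 19]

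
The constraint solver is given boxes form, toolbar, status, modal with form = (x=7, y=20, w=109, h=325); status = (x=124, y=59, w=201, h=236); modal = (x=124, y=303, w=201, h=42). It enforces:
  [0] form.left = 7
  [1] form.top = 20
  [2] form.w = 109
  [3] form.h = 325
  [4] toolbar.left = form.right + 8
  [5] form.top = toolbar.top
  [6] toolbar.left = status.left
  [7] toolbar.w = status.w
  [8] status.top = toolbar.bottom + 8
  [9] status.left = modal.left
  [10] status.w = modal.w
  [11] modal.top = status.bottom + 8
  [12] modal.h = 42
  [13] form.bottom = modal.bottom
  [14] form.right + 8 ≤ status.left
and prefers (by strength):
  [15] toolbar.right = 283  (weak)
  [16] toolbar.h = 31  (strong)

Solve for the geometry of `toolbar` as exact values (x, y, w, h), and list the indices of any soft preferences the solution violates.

toolbar = (x=124, y=20, w=201, h=31)
violated soft preferences: 15

1. toolbar.x = 124  [toolbar.left = form.right + 8]
2. toolbar.y = 20  [form.top = toolbar.top]
3. toolbar.w = 201  [toolbar.w = status.w]
4. toolbar.h = 31  [status.top = toolbar.bottom + 8]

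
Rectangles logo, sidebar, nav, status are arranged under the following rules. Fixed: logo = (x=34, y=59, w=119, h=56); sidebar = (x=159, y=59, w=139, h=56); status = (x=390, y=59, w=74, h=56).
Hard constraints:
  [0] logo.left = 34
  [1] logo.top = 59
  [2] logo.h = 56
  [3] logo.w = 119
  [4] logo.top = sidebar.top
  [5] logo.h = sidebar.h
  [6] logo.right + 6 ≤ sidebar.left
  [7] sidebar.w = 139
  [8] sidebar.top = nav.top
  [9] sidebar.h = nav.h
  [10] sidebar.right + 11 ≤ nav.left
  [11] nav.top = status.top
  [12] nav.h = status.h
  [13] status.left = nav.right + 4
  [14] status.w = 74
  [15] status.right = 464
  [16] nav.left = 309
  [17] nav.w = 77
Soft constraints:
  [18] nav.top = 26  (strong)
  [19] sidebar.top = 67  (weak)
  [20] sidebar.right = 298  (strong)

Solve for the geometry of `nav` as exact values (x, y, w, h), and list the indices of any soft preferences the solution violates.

1. nav.y = 59  [sidebar.top = nav.top]
2. nav.h = 56  [sidebar.h = nav.h]
3. nav.x = 309  [nav.left = 309]
4. nav.w = 77  [nav.w = 77]

nav = (x=309, y=59, w=77, h=56)
violated soft preferences: 18, 19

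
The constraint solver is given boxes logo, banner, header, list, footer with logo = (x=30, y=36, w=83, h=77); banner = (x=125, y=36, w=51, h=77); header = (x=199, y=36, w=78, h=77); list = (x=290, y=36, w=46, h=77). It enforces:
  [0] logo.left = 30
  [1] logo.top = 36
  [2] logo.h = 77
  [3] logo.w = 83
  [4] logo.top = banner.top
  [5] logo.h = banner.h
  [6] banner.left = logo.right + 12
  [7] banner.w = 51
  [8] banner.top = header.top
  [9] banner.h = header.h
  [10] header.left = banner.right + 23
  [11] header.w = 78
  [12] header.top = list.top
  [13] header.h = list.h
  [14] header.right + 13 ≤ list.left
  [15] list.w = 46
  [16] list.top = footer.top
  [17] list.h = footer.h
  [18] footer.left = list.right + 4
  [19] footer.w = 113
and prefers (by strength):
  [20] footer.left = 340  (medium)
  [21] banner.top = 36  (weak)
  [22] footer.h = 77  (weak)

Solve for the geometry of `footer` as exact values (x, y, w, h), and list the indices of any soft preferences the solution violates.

1. footer.y = 36  [list.top = footer.top]
2. footer.h = 77  [list.h = footer.h]
3. footer.x = 340  [footer.left = list.right + 4]
4. footer.w = 113  [footer.w = 113]

footer = (x=340, y=36, w=113, h=77)
violated soft preferences: none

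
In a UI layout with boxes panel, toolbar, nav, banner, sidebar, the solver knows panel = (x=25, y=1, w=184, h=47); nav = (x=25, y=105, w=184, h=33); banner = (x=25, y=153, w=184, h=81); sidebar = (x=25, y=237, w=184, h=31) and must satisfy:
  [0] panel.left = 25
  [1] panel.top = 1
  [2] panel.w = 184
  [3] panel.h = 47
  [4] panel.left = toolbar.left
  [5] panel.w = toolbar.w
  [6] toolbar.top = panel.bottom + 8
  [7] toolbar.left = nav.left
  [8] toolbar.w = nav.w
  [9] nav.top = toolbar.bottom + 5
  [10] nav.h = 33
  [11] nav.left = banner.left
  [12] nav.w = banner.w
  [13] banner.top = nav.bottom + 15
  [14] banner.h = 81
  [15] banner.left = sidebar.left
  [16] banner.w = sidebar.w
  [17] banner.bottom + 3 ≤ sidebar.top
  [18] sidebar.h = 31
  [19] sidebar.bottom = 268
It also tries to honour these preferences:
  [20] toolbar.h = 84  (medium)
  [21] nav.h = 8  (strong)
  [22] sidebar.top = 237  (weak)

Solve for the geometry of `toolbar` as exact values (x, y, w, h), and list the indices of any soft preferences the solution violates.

1. toolbar.x = 25  [panel.left = toolbar.left]
2. toolbar.w = 184  [panel.w = toolbar.w]
3. toolbar.y = 56  [toolbar.top = panel.bottom + 8]
4. toolbar.h = 44  [nav.top = toolbar.bottom + 5]

toolbar = (x=25, y=56, w=184, h=44)
violated soft preferences: 20, 21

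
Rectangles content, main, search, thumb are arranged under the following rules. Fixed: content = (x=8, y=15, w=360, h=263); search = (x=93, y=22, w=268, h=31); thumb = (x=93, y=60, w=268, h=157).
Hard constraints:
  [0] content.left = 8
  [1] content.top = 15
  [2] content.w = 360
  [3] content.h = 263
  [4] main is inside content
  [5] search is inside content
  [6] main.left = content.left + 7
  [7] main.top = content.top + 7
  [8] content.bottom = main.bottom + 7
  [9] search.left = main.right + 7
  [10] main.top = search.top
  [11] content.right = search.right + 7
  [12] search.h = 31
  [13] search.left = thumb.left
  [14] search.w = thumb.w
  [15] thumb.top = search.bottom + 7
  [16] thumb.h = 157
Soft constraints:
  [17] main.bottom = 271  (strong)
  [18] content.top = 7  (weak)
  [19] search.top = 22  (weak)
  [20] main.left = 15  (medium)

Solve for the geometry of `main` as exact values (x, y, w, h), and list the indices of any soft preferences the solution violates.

main = (x=15, y=22, w=71, h=249)
violated soft preferences: 18

1. main.x = 15  [main.left = content.left + 7]
2. main.y = 22  [main.top = content.top + 7]
3. main.h = 249  [content.bottom = main.bottom + 7]
4. main.w = 71  [search.left = main.right + 7]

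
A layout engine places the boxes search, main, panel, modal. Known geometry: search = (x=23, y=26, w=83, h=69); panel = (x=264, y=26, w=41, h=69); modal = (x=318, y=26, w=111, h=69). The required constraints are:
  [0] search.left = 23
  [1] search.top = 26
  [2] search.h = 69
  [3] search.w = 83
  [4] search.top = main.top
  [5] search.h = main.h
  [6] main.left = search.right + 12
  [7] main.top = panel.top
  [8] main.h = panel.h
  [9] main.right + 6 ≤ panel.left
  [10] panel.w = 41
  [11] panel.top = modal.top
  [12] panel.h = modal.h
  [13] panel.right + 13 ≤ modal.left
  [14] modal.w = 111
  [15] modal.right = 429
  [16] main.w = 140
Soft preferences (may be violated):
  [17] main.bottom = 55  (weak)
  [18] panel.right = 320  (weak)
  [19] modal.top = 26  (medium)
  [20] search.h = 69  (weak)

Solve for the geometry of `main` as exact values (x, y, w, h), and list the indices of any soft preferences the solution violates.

main = (x=118, y=26, w=140, h=69)
violated soft preferences: 17, 18

1. main.y = 26  [search.top = main.top]
2. main.h = 69  [search.h = main.h]
3. main.x = 118  [main.left = search.right + 12]
4. main.w = 140  [main.w = 140]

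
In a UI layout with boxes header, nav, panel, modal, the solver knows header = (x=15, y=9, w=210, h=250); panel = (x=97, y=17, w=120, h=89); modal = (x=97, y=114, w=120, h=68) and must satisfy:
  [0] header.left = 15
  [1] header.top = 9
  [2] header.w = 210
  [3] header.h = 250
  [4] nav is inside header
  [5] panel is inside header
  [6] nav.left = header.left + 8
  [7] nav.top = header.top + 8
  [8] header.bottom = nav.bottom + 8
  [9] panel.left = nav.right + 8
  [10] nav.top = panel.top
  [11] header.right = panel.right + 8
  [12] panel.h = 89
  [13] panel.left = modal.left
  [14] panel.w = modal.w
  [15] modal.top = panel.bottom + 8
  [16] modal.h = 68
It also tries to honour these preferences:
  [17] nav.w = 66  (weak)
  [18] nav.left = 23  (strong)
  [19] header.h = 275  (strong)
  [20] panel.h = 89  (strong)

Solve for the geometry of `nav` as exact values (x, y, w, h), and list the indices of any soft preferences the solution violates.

1. nav.x = 23  [nav.left = header.left + 8]
2. nav.y = 17  [nav.top = header.top + 8]
3. nav.h = 234  [header.bottom = nav.bottom + 8]
4. nav.w = 66  [panel.left = nav.right + 8]

nav = (x=23, y=17, w=66, h=234)
violated soft preferences: 19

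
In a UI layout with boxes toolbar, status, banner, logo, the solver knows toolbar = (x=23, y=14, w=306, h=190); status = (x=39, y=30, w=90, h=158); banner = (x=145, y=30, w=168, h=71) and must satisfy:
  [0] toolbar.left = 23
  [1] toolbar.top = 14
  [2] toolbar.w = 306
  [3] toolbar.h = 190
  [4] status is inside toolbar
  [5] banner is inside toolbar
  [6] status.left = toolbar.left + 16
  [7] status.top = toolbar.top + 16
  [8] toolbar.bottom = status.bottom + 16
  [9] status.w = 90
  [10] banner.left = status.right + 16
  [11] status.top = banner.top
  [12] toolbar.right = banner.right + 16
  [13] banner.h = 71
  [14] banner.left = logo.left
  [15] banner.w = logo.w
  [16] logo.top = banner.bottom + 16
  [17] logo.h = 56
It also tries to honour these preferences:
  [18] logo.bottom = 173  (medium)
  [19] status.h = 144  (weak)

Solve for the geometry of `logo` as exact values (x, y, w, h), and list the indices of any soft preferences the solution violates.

logo = (x=145, y=117, w=168, h=56)
violated soft preferences: 19

1. logo.x = 145  [banner.left = logo.left]
2. logo.w = 168  [banner.w = logo.w]
3. logo.y = 117  [logo.top = banner.bottom + 16]
4. logo.h = 56  [logo.h = 56]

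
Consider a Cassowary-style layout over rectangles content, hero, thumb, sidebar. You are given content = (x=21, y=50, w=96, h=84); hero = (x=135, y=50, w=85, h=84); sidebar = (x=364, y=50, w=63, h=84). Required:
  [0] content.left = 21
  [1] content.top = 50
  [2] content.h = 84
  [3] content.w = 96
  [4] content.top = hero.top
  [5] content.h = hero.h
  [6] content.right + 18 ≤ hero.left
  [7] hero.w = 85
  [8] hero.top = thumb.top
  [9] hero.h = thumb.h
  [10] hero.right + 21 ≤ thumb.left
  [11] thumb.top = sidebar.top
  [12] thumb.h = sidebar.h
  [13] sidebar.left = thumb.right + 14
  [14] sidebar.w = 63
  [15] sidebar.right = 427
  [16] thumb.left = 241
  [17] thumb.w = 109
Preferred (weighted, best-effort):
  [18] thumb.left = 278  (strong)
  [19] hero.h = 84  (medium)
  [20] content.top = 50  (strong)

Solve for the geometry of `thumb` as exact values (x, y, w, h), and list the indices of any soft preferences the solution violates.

thumb = (x=241, y=50, w=109, h=84)
violated soft preferences: 18

1. thumb.y = 50  [hero.top = thumb.top]
2. thumb.h = 84  [hero.h = thumb.h]
3. thumb.x = 241  [thumb.left = 241]
4. thumb.w = 109  [thumb.w = 109]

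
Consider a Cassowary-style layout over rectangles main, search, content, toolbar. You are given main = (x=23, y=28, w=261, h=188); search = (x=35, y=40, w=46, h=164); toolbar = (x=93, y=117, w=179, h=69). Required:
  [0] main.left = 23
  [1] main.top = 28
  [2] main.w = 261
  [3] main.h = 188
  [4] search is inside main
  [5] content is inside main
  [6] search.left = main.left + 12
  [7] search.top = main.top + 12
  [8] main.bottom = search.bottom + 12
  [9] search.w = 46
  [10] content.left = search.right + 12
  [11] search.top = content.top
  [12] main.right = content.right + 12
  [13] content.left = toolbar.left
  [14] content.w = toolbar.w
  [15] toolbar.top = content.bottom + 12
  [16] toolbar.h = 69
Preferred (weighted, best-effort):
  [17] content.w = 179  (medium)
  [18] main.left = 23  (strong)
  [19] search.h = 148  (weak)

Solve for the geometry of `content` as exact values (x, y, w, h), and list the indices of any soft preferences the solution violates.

content = (x=93, y=40, w=179, h=65)
violated soft preferences: 19

1. content.x = 93  [content.left = search.right + 12]
2. content.y = 40  [search.top = content.top]
3. content.w = 179  [main.right = content.right + 12]
4. content.h = 65  [toolbar.top = content.bottom + 12]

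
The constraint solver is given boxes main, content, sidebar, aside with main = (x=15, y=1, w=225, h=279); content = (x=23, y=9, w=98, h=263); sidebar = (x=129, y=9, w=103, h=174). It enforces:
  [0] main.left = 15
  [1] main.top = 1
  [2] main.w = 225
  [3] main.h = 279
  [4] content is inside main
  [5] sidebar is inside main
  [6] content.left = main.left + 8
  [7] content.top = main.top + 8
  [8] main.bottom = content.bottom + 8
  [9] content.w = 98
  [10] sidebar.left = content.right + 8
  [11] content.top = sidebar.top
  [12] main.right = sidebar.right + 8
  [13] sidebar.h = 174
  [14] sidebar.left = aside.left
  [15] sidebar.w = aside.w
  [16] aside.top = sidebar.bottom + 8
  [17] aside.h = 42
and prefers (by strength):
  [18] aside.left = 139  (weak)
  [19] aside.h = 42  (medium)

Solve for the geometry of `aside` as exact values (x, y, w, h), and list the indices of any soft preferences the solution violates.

1. aside.x = 129  [sidebar.left = aside.left]
2. aside.w = 103  [sidebar.w = aside.w]
3. aside.y = 191  [aside.top = sidebar.bottom + 8]
4. aside.h = 42  [aside.h = 42]

aside = (x=129, y=191, w=103, h=42)
violated soft preferences: 18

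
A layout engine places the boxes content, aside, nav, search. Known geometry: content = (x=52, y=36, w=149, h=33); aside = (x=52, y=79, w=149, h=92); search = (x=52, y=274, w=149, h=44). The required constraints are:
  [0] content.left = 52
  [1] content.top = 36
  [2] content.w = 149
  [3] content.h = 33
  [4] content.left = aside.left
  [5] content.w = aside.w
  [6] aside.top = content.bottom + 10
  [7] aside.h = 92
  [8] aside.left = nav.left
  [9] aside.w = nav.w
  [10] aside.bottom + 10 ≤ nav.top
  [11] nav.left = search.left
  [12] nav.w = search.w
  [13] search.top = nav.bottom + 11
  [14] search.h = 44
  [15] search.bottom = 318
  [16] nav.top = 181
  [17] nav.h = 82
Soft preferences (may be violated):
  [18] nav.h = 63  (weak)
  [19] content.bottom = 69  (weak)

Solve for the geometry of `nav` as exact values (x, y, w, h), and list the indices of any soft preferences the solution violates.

1. nav.x = 52  [aside.left = nav.left]
2. nav.w = 149  [aside.w = nav.w]
3. nav.y = 181  [nav.top = 181]
4. nav.h = 82  [nav.h = 82]

nav = (x=52, y=181, w=149, h=82)
violated soft preferences: 18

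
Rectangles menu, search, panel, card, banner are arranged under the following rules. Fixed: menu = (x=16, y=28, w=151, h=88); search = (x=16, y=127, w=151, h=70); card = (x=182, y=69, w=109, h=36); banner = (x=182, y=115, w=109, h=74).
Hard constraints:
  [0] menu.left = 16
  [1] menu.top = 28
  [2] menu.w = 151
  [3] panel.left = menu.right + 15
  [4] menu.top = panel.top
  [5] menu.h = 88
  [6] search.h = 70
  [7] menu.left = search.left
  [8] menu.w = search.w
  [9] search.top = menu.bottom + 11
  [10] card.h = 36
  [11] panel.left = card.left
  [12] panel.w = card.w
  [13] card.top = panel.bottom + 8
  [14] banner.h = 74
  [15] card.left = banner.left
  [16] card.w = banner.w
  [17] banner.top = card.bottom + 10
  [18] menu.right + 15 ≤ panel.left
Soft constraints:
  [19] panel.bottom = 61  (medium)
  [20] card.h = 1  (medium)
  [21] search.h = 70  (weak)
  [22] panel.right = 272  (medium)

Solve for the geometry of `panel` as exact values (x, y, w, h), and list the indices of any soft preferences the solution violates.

1. panel.x = 182  [panel.left = menu.right + 15]
2. panel.y = 28  [menu.top = panel.top]
3. panel.w = 109  [panel.w = card.w]
4. panel.h = 33  [card.top = panel.bottom + 8]

panel = (x=182, y=28, w=109, h=33)
violated soft preferences: 20, 22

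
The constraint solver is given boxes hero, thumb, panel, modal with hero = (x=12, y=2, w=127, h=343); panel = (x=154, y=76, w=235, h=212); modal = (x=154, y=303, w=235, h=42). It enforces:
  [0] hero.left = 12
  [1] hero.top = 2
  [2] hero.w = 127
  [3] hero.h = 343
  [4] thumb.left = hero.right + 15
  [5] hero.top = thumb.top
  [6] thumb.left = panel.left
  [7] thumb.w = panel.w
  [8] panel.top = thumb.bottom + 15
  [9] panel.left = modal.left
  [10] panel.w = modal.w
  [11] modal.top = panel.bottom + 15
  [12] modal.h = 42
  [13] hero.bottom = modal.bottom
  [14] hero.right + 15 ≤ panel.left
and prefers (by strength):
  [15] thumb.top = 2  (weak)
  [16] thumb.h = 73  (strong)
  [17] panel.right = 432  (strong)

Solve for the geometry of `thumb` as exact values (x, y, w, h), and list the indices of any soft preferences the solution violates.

thumb = (x=154, y=2, w=235, h=59)
violated soft preferences: 16, 17

1. thumb.x = 154  [thumb.left = hero.right + 15]
2. thumb.y = 2  [hero.top = thumb.top]
3. thumb.w = 235  [thumb.w = panel.w]
4. thumb.h = 59  [panel.top = thumb.bottom + 15]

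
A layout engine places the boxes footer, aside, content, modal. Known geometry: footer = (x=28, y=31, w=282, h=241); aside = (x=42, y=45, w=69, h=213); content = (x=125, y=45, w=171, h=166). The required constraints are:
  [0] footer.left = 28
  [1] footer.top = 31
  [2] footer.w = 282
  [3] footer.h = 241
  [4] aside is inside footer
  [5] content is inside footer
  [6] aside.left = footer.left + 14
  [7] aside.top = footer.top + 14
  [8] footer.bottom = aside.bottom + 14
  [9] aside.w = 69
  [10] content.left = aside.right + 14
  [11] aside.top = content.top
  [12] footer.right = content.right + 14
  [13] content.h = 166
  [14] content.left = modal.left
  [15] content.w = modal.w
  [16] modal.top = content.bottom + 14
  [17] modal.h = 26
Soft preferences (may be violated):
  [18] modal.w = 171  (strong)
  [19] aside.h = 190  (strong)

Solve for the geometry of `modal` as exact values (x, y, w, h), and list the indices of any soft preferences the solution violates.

1. modal.x = 125  [content.left = modal.left]
2. modal.w = 171  [content.w = modal.w]
3. modal.y = 225  [modal.top = content.bottom + 14]
4. modal.h = 26  [modal.h = 26]

modal = (x=125, y=225, w=171, h=26)
violated soft preferences: 19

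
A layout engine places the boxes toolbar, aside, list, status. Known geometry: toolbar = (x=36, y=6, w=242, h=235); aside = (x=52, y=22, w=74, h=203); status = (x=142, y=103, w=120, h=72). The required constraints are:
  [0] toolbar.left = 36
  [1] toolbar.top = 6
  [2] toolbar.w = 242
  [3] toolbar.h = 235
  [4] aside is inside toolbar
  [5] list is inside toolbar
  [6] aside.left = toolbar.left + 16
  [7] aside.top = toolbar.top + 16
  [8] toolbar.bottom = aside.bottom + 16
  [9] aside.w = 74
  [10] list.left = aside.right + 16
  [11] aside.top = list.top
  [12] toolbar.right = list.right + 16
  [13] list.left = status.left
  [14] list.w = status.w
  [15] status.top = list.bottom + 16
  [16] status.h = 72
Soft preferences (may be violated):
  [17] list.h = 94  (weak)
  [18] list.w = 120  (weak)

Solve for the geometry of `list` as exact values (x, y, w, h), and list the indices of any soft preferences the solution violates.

list = (x=142, y=22, w=120, h=65)
violated soft preferences: 17

1. list.x = 142  [list.left = aside.right + 16]
2. list.y = 22  [aside.top = list.top]
3. list.w = 120  [toolbar.right = list.right + 16]
4. list.h = 65  [status.top = list.bottom + 16]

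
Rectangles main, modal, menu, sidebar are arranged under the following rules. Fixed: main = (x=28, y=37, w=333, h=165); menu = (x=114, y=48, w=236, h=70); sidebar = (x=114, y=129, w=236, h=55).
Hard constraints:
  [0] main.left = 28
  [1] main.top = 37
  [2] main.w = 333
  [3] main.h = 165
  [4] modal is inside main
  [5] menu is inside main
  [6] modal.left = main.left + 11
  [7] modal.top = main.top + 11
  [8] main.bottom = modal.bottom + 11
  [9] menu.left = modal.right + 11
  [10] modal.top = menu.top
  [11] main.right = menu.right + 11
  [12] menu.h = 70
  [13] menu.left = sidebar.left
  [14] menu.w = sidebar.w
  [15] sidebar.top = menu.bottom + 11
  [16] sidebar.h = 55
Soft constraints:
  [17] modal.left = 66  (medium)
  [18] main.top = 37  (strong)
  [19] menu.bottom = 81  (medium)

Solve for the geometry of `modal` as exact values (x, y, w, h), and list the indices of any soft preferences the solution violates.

modal = (x=39, y=48, w=64, h=143)
violated soft preferences: 17, 19

1. modal.x = 39  [modal.left = main.left + 11]
2. modal.y = 48  [modal.top = main.top + 11]
3. modal.h = 143  [main.bottom = modal.bottom + 11]
4. modal.w = 64  [menu.left = modal.right + 11]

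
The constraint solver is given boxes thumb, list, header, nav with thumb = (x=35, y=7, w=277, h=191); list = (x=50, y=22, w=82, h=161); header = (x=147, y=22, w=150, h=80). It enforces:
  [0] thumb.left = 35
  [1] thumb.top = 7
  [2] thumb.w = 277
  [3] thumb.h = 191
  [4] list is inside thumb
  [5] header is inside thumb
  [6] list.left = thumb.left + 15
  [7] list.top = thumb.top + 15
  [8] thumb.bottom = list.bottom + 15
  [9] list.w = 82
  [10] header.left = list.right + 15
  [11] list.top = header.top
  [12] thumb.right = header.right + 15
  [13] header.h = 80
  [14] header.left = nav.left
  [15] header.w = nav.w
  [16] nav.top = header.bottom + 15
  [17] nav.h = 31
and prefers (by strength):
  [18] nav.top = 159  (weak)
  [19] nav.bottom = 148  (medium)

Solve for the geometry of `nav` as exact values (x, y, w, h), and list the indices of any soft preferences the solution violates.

1. nav.x = 147  [header.left = nav.left]
2. nav.w = 150  [header.w = nav.w]
3. nav.y = 117  [nav.top = header.bottom + 15]
4. nav.h = 31  [nav.h = 31]

nav = (x=147, y=117, w=150, h=31)
violated soft preferences: 18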